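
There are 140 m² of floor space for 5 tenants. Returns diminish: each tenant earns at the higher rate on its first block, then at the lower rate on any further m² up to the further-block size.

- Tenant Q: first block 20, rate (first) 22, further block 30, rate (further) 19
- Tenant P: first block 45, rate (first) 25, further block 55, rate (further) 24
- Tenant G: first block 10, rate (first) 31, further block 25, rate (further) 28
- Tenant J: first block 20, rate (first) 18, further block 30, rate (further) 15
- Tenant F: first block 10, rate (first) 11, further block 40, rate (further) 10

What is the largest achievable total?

3565

Order all 10 blocks by rate: Tenant G/first 31 > Tenant G/second 28 > Tenant P/first 25 > Tenant P/second 24 > Tenant Q/first 22 > Tenant Q/second 19 > Tenant J/first 18 > Tenant J/second 15 > Tenant F/first 11 > Tenant F/second 10.
Tenant G first at 31: fill all 10 ; 130 left.
Tenant G/second (28): +25 ; 105 left.
Tenant P first at 25: fill all 45 ; 60 left.
Fill Tenant P second block (55 at 24) ; 5 left.
Tenant Q/first: +5 of 20 at 22; pool empty.
Total = 31×10 + 28×25 + 25×45 + 24×55 + 22×5 = 3565.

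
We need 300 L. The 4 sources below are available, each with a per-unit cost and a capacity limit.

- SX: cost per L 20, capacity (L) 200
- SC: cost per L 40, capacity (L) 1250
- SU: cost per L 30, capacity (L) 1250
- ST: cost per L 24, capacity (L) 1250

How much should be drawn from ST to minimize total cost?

100

Cheapest first:
SX at 20: take all 200 L ; 100 still needed.
ST at 24: take 100 of its 1250 ; requirement met.
SU, SC: unused.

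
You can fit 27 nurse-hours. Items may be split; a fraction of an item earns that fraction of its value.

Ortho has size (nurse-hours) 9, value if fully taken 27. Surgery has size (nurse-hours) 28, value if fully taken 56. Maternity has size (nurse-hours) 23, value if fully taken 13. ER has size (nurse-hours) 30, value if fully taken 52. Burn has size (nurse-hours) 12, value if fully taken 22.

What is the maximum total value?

Rank by value-to-size ratio: Ortho 27/9≈3, Surgery 56/28≈2, Burn 22/12≈1.83, ER 52/30≈1.73, Maternity 13/23≈0.565.
All 9 nurse-hours of Ortho fit (value 27) ; 18 remain.
Fill the last 18 nurse-hours with part of Surgery: 18/28 of it earns 36.
Total value = 63.

63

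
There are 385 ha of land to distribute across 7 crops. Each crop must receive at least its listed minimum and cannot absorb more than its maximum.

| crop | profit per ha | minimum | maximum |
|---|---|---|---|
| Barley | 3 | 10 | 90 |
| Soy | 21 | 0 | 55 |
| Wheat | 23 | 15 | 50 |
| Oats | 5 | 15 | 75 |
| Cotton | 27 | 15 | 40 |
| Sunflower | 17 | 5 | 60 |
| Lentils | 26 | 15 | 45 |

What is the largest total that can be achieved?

Meeting every minimum uses 10+0+15+15+15+5+15 = 75 ha, leaving 310.
Highest profit per ha first: Cotton 27 > Lentils 26 > Wheat 23 > Soy 21 > Sunflower 17 > Oats 5 > Barley 3.
Cotton: +25 to 40 (cap) — 285 left.
Lentils takes 30 more to reach its cap of 45 — 255 left.
Give Wheat 35 more to hit its cap of 50 — 220 left.
Give Soy 55 more to hit its cap of 55 — 165 left.
Give Sunflower 55 more to hit its cap of 60 — 110 left.
Oats takes 60 more to reach its cap of 75 — 50 left.
Barley has room for 80 more but only 50 remain, so it gets 60.
Total = 3×60 + 21×55 + 23×50 + 5×75 + 27×40 + 17×60 + 26×45 = 6130.

6130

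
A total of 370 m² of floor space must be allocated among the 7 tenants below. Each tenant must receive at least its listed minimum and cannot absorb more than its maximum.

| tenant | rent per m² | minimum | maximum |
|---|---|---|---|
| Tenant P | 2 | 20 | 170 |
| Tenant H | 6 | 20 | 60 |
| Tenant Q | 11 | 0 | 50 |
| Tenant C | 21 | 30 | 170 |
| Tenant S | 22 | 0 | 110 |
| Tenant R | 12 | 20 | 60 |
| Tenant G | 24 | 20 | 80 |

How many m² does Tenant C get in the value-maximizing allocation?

Meeting every minimum uses 20+20+0+30+0+20+20 = 110 m², leaving 260.
Rank by rent per m²: Tenant G 24 > Tenant S 22 > Tenant C 21 > Tenant R 12 > Tenant Q 11 > Tenant H 6 > Tenant P 2.
Tenant G takes 60 more to reach its cap of 80 → 200 left.
Tenant S: +110 to 110 (cap) → 90 left.
Tenant C has room for 140 more but only 90 remain, so it gets 120.

120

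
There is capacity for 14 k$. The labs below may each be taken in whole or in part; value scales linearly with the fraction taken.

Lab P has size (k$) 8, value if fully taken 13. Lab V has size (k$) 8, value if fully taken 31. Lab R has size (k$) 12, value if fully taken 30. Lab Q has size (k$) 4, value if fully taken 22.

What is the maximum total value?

58

Rank by value-to-size ratio: Lab Q 22/4≈5.5, Lab V 31/8≈3.88, Lab R 30/12≈2.5, Lab P 13/8≈1.62.
Lab Q: take in full, 4 k$ for value 22 → 10 left.
All 8 k$ of Lab V fit (value 31) → 2 remain.
Fill the last 2 k$ with part of Lab R: 2/12 of it earns 5.
Total value = 58.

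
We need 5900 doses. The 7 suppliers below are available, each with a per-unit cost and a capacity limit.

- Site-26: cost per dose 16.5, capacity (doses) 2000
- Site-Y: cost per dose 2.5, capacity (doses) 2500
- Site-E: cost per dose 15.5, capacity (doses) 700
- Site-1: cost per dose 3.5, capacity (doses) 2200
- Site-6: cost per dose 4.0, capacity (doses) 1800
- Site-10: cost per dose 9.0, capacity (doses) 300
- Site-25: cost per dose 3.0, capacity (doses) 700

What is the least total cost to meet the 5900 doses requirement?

Use suppliers in increasing cost order.
Site-Y (2.5): use full 2500 — 3400 doses to go.
Site-25 (3.0): use full 700 — 2700 doses to go.
Site-1 at 3.5: take all 2200 doses — 500 still needed.
Take 500 from Site-6 at 4.0 to finish.
Site-10, Site-E, Site-26: unused.
Cost = 2500×2.5 + 700×3.0 + 2200×3.5 + 500×4.0 = 18050.

18050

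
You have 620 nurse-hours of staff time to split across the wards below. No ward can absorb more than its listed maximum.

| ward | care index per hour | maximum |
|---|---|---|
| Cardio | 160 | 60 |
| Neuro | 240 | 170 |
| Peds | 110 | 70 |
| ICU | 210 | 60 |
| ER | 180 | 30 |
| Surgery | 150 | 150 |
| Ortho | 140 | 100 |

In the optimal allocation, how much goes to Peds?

50

Highest care index per hour first: Neuro 240 > ICU 210 > ER 180 > Cardio 160 > Surgery 150 > Ortho 140 > Peds 110.
Neuro takes 170 to reach its cap of 170 ; 450 left.
ICU takes 60 to reach its cap of 60 ; 390 left.
ER: +30 to 30 (cap) ; 360 left.
Cardio takes 60 to reach its cap of 60 ; 300 left.
Surgery takes 150 to reach its cap of 150 ; 150 left.
Ortho takes 100 to reach its cap of 100 ; 50 left.
Peds has room for 70 but only 50 remain, so it gets 50.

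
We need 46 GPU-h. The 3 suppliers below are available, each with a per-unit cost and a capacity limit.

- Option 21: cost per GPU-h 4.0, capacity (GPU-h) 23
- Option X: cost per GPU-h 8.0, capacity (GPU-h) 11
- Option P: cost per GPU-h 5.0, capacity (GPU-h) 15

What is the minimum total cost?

231

Cheapest first:
Take 23 from Option 21 at 4.0 ; need 23 more.
Option P (5.0): use full 15 ; 8 GPU-h to go.
Option X at 8.0: take 8 of its 11 ; requirement met.
Cost = 23×4.0 + 15×5.0 + 8×8.0 = 231.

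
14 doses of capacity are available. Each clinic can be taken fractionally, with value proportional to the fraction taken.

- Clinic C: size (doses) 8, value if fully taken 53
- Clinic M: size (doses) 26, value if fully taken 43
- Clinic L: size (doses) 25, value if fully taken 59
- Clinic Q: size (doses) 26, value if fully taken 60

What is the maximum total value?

Best value per unit of size first: Clinic C 53/8≈6.62, Clinic L 59/25≈2.36, Clinic Q 60/26≈2.31, Clinic M 43/26≈1.65.
Take all of Clinic C (8 doses, value 53) → 6 doses left.
Only 6 doses remain; take 6/25 of Clinic L for value 59×6/25 = 14.16.
Total value = 67.16.

67.16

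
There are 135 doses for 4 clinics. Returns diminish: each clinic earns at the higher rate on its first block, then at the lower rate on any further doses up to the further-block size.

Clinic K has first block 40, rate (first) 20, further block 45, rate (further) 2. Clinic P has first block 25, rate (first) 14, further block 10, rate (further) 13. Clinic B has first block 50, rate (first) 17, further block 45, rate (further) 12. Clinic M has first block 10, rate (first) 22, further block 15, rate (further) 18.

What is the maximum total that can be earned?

Order all 8 blocks by rate: Clinic M/first 22 > Clinic K/first 20 > Clinic M/second 18 > Clinic B/first 17 > Clinic P/first 14 > Clinic P/second 13 > Clinic B/second 12 > Clinic K/second 2.
Clinic M/first (22): +10 — 125 left.
Clinic K first at 20: fill all 40 — 85 left.
Clinic M second at 18: fill all 15 — 70 left.
Clinic B/first (17): +50 — 20 left.
Clinic P first at 14: only 20 left, fill 20.
Total = 22×10 + 20×40 + 18×15 + 17×50 + 14×20 = 2420.

2420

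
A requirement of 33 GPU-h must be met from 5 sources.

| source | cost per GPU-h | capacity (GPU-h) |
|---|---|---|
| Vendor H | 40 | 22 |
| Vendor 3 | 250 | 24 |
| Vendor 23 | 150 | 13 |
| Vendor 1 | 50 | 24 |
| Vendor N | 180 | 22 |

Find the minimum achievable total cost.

1430

Use sources in increasing cost order.
Vendor H at 40: take all 22 GPU-h — 11 still needed.
Take 11 from Vendor 1 at 50 to finish.
Vendor 23, Vendor N, Vendor 3: unused.
Cost = 22×40 + 11×50 = 1430.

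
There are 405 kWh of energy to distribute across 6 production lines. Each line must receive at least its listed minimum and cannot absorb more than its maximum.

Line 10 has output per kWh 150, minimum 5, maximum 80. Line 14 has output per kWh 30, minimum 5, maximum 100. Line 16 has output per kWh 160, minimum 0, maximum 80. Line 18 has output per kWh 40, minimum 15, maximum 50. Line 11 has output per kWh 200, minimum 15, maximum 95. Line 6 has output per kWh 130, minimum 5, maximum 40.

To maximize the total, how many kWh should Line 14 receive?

Meeting every minimum uses 5+5+0+15+15+5 = 45 kWh, leaving 360.
Order the production lines by output per kWh: Line 11 200 > Line 16 160 > Line 10 150 > Line 6 130 > Line 18 40 > Line 14 30.
Give Line 11 80 more to hit its cap of 95 → 280 left.
Line 16: +80 to 80 (cap) → 200 left.
Line 10: +75 to 80 (cap) → 125 left.
Give Line 6 35 more to hit its cap of 40 → 90 left.
Line 18 takes 35 more to reach its cap of 50 → 55 left.
Only 55 left; Line 14 takes them to reach 60.

60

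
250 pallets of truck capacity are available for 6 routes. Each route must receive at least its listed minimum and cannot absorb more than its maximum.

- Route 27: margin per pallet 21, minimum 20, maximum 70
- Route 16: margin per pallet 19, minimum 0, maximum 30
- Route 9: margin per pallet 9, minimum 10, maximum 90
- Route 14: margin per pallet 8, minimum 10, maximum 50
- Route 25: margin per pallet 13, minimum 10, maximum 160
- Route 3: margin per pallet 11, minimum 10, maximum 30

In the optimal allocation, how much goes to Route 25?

Meeting every minimum uses 20+0+10+10+10+10 = 60 pallets, leaving 190.
Order the routes by margin per pallet: Route 27 21 > Route 16 19 > Route 25 13 > Route 3 11 > Route 9 9 > Route 14 8.
Route 27 takes 50 more to reach its cap of 70 → 140 left.
Route 16 takes 30 more to reach its cap of 30 → 110 left.
Route 25 has room for 150 more but only 110 remain, so it gets 120.

120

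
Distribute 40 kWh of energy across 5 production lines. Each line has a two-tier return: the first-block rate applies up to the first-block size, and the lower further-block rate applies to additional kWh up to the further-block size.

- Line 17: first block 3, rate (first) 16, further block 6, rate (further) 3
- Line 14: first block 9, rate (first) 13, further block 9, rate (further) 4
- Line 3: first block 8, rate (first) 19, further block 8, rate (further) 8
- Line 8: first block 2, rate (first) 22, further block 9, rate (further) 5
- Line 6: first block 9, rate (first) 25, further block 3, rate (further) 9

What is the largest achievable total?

661

Treat each block as its own option and order by rate: Line 6/first 25 > Line 8/first 22 > Line 3/first 19 > Line 17/first 16 > Line 14/first 13 > Line 6/second 9 > Line 3/second 8 > Line 8/second 5 > Line 14/second 4 > Line 17/second 3.
Line 6/first (25): +9 — 31 left.
Fill Line 8 first block (2 at 22) — 29 left.
Fill Line 3 first block (8 at 19) — 21 left.
Line 17 first at 16: fill all 3 — 18 left.
Fill Line 14 first block (9 at 13) — 9 left.
Line 6 second at 9: fill all 3 — 6 left.
Line 3/second: +6 of 8 at 8; pool empty.
Total = 25×9 + 22×2 + 19×8 + 16×3 + 13×9 + 9×3 + 8×6 = 661.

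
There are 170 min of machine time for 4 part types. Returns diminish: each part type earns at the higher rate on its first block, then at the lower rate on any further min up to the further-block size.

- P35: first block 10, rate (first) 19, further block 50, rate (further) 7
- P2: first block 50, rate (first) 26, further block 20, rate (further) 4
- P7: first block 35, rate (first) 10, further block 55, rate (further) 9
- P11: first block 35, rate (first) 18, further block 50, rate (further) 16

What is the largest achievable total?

Treat each block as its own option and order by rate: P2/tier1 26 > P35/tier1 19 > P11/tier1 18 > P11/tier2 16 > P7/tier1 10 > P7/tier2 9 > P35/tier2 7 > P2/tier2 4.
Fill P2 tier1 block (50 at 26) → 120 left.
P35/tier1 (19): +10 → 110 left.
Fill P11 tier1 block (35 at 18) → 75 left.
P11/tier2 (16): +50 → 25 left.
P7/tier1: +25 of 35 at 10; pool empty.
Total = 26×50 + 19×10 + 18×35 + 16×50 + 10×25 = 3170.

3170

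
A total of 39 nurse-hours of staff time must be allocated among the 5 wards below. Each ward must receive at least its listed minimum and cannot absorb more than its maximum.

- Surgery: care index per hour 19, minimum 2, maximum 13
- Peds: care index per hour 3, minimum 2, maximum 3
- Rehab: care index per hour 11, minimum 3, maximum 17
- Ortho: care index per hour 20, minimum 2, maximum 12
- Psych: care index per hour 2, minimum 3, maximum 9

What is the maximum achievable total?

Meeting every minimum uses 2+2+3+2+3 = 12 nurse-hours, leaving 27.
Rank by care index per hour: Ortho 20 > Surgery 19 > Rehab 11 > Peds 3 > Psych 2.
Give Ortho 10 more to hit its cap of 12 ; 17 left.
Give Surgery 11 more to hit its cap of 13 ; 6 left.
Rehab: +6 (room for 14) → 9. Pool exhausted.
Total = 19×13 + 3×2 + 11×9 + 20×12 + 2×3 = 598.

598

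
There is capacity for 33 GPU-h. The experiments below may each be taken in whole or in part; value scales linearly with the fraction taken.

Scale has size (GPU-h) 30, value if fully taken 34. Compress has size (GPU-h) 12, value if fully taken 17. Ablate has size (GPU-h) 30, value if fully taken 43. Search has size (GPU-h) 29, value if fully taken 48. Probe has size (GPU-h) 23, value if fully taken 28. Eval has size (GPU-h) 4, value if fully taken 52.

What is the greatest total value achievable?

100

Best value per unit of size first: Eval 52/4≈13, Search 48/29≈1.66, Ablate 43/30≈1.43, Compress 17/12≈1.42, Probe 28/23≈1.22, Scale 34/30≈1.13.
All 4 GPU-h of Eval fit (value 52) — 29 remain.
All 29 GPU-h of Search fit (value 48) — 0 remain.
Total value = 100.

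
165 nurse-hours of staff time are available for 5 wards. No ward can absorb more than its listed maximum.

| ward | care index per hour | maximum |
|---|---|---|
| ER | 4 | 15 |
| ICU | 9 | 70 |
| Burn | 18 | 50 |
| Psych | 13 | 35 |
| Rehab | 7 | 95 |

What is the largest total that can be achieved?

2055

Highest care index per hour first: Burn 18 > Psych 13 > ICU 9 > Rehab 7 > ER 4.
Burn: +50 to 50 (cap) — 115 left.
Give Psych 35 to hit its cap of 35 — 80 left.
Give ICU 70 to hit its cap of 70 — 10 left.
Rehab has room for 95 but only 10 remain, so it gets 10.
Total = 9×70 + 18×50 + 13×35 + 7×10 = 2055.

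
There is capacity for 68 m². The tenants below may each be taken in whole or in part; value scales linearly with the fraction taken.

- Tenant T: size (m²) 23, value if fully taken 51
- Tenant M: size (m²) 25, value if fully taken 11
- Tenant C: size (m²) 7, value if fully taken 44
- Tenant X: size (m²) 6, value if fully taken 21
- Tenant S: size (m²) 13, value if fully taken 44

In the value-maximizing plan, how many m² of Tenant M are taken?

19

Sort by value density: Tenant C 44/7≈6.29, Tenant X 21/6≈3.5, Tenant S 44/13≈3.38, Tenant T 51/23≈2.22, Tenant M 11/25≈0.44.
Tenant C: take in full, 7 m² for value 44 — 61 left.
All 6 m² of Tenant X fit (value 21) — 55 remain.
Tenant S: take in full, 13 m² for value 44 — 42 left.
Take all of Tenant T (23 m², value 51) — 19 m² left.
Fill the last 19 m² with part of Tenant M: 19/25 of it earns 8.36.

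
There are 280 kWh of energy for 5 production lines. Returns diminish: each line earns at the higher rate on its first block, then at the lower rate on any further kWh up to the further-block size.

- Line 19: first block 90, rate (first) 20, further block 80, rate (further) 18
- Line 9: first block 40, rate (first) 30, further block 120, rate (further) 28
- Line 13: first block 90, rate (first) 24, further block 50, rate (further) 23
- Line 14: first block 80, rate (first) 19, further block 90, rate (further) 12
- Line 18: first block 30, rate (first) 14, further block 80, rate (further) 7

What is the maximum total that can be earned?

7410

Order all 10 blocks by rate: Line 9/T1 30 > Line 9/T2 28 > Line 13/T1 24 > Line 13/T2 23 > Line 19/T1 20 > Line 14/T1 19 > Line 19/T2 18 > Line 18/T1 14 > Line 14/T2 12 > Line 18/T2 7.
Line 9/T1 (30): +40 → 240 left.
Line 9 T2 at 28: fill all 120 → 120 left.
Line 13/T1 (24): +90 → 30 left.
Line 13/T2: +30 of 50 at 23; pool empty.
Total = 30×40 + 28×120 + 24×90 + 23×30 = 7410.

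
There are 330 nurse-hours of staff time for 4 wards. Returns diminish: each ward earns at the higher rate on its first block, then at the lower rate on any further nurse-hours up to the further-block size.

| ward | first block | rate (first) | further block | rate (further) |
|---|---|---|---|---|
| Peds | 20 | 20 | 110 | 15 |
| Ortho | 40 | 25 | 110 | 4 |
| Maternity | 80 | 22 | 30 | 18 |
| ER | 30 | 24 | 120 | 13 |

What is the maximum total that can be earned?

6330

Rank every tier by rate: Ortho/first 25 > ER/first 24 > Maternity/first 22 > Peds/first 20 > Maternity/second 18 > Peds/second 15 > ER/second 13 > Ortho/second 4.
Ortho/first (25): +40 → 290 left.
ER/first (24): +30 → 260 left.
Fill Maternity first block (80 at 22) → 180 left.
Peds first at 20: fill all 20 → 160 left.
Fill Maternity second block (30 at 18) → 130 left.
Peds second at 15: fill all 110 → 20 left.
20 remain; put them into ER second at 13.
Total = 25×40 + 24×30 + 22×80 + 20×20 + 18×30 + 15×110 + 13×20 = 6330.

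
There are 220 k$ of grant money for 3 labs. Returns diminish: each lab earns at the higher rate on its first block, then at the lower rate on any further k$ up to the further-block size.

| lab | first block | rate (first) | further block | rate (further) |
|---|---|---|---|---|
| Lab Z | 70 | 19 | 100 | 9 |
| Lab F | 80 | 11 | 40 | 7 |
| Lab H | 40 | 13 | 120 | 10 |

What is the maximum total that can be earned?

3030

Order all 6 blocks by rate: Lab Z/tier1 19 > Lab H/tier1 13 > Lab F/tier1 11 > Lab H/tier2 10 > Lab Z/tier2 9 > Lab F/tier2 7.
Lab Z/tier1 (19): +70 → 150 left.
Lab H/tier1 (13): +40 → 110 left.
Lab F/tier1 (11): +80 → 30 left.
30 remain; put them into Lab H tier2 at 10.
Total = 19×70 + 13×40 + 11×80 + 10×30 = 3030.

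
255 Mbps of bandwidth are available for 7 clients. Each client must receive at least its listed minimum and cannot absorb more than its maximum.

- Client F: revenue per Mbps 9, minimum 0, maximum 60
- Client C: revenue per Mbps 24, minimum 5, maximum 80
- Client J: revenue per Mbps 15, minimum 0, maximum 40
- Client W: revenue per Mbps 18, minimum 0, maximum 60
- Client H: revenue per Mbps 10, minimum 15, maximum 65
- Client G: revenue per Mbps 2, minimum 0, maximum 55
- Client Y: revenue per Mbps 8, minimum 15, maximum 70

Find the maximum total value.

4320

Meeting every minimum uses 0+5+0+0+15+0+15 = 35 Mbps, leaving 220.
Highest revenue per Mbps first: Client C 24 > Client W 18 > Client J 15 > Client H 10 > Client F 9 > Client Y 8 > Client G 2.
Client C takes 75 more to reach its cap of 80 — 145 left.
Client W takes 60 more to reach its cap of 60 — 85 left.
Give Client J 40 more to hit its cap of 40 — 45 left.
Client H has room for 50 more but only 45 remain, so it gets 60.
Total = 24×80 + 15×40 + 18×60 + 10×60 + 8×15 = 4320.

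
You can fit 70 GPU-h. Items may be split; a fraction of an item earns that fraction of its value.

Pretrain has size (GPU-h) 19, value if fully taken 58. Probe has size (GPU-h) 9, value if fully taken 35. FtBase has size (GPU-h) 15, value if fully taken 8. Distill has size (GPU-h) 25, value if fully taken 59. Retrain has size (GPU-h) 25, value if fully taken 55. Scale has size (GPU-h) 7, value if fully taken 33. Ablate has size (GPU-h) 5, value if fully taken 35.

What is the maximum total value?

231

Sort by value density: Ablate 35/5≈7, Scale 33/7≈4.71, Probe 35/9≈3.89, Pretrain 58/19≈3.05, Distill 59/25≈2.36, Retrain 55/25≈2.2, FtBase 8/15≈0.533.
Take all of Ablate (5 GPU-h, value 35) → 65 GPU-h left.
Scale: take in full, 7 GPU-h for value 33 → 58 left.
All 9 GPU-h of Probe fit (value 35) → 49 remain.
Pretrain: take in full, 19 GPU-h for value 58 → 30 left.
All 25 GPU-h of Distill fit (value 59) → 5 remain.
Fill the last 5 GPU-h with part of Retrain: 5/25 of it earns 11.
Total value = 231.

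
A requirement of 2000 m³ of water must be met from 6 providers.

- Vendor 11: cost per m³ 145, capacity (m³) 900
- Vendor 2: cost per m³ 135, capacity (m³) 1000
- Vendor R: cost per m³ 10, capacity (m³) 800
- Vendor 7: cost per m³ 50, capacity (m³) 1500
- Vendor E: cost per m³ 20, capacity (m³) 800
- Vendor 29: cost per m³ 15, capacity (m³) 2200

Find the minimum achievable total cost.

Fill from the cheapest provider first.
Vendor R at 10: take all 800 m³ — 1200 still needed.
Vendor 29 (15): take the remaining 1200 — done.
Vendor E, Vendor 7, Vendor 2, Vendor 11: unused.
Cost = 800×10 + 1200×15 = 26000.

26000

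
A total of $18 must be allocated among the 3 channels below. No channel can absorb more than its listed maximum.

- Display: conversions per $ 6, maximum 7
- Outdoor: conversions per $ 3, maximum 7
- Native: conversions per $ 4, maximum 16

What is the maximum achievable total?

Order the channels by conversions per $: Display 6 > Native 4 > Outdoor 3.
Display takes 7 to reach its cap of 7 → 11 left.
Native: +11 (room for 16) → 11. Pool exhausted.
Total = 6×7 + 4×11 = 86.

86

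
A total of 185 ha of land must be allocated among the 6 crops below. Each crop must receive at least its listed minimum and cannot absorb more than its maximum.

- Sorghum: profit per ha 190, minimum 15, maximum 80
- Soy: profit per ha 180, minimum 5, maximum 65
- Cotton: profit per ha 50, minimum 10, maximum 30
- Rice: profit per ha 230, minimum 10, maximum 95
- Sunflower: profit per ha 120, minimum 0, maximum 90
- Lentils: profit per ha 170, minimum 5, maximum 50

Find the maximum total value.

Meeting every minimum uses 15+5+10+10+0+5 = 45 ha, leaving 140.
Order the crops by profit per ha: Rice 230 > Sorghum 190 > Soy 180 > Lentils 170 > Sunflower 120 > Cotton 50.
Give Rice 85 more to hit its cap of 95 ; 55 left.
Sorghum: +55 (room for 65) → 70. Pool exhausted.
Total = 190×70 + 180×5 + 50×10 + 230×95 + 170×5 = 37400.

37400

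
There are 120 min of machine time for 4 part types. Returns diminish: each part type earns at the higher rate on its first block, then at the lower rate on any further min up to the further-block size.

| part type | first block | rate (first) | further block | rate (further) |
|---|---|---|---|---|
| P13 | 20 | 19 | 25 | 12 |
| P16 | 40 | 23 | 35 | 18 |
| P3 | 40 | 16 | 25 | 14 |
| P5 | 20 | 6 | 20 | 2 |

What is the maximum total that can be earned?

Treat each block as its own option and order by rate: P16/tier1 23 > P13/tier1 19 > P16/tier2 18 > P3/tier1 16 > P3/tier2 14 > P13/tier2 12 > P5/tier1 6 > P5/tier2 2.
P16/tier1 (23): +40 ; 80 left.
P13 tier1 at 19: fill all 20 ; 60 left.
P16/tier2 (18): +35 ; 25 left.
25 remain; put them into P3 tier1 at 16.
Total = 23×40 + 19×20 + 18×35 + 16×25 = 2330.

2330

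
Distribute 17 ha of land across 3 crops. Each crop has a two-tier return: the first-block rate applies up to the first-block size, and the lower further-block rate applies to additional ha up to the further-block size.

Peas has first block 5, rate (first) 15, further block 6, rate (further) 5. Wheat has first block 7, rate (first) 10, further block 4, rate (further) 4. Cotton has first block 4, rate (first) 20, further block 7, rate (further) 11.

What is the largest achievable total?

242

Treat each block as its own option and order by rate: Cotton/tier1 20 > Peas/tier1 15 > Cotton/tier2 11 > Wheat/tier1 10 > Peas/tier2 5 > Wheat/tier2 4.
Cotton tier1 at 20: fill all 4 → 13 left.
Fill Peas tier1 block (5 at 15) → 8 left.
Fill Cotton tier2 block (7 at 11) → 1 left.
Wheat/tier1: +1 of 7 at 10; pool empty.
Total = 20×4 + 15×5 + 11×7 + 10×1 = 242.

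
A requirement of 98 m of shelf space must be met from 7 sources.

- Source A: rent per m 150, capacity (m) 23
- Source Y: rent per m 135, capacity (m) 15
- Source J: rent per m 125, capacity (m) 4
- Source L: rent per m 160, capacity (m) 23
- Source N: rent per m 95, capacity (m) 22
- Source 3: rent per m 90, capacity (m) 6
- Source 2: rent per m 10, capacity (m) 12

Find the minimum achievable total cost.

11285

Cheapest first:
Source 2 at 10: take all 12 m ; 86 still needed.
Source 3 (90): use full 6 ; 80 m to go.
Source N (95): use full 22 ; 58 m to go.
Source J at 125: take all 4 m ; 54 still needed.
Take 15 from Source Y at 135 ; need 39 more.
Take 23 from Source A at 150 ; need 16 more.
Source L at 160: take 16 of its 23 ; requirement met.
Cost = 12×10 + 6×90 + 22×95 + 4×125 + 15×135 + 23×150 + 16×160 = 11285.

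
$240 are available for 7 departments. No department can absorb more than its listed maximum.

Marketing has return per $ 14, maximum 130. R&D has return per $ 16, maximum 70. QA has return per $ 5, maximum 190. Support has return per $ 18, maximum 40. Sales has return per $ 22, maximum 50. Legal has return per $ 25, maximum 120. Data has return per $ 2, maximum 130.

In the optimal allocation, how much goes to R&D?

30

Rank by return per $: Legal 25 > Sales 22 > Support 18 > R&D 16 > Marketing 14 > QA 5 > Data 2.
Legal: +120 to 120 (cap) — 120 left.
Sales takes 50 to reach its cap of 50 — 70 left.
Give Support 40 to hit its cap of 40 — 30 left.
Only 30 left; R&D takes them to reach 30.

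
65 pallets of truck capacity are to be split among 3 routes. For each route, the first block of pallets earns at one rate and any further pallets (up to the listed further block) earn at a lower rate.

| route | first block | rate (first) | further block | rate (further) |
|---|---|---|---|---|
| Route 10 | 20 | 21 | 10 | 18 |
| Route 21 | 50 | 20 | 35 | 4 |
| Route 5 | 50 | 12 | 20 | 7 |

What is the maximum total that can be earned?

Treat each block as its own option and order by rate: Route 10/T1 21 > Route 21/T1 20 > Route 10/T2 18 > Route 5/T1 12 > Route 5/T2 7 > Route 21/T2 4.
Route 10 T1 at 21: fill all 20 — 45 left.
45 remain; put them into Route 21 T1 at 20.
Total = 21×20 + 20×45 = 1320.

1320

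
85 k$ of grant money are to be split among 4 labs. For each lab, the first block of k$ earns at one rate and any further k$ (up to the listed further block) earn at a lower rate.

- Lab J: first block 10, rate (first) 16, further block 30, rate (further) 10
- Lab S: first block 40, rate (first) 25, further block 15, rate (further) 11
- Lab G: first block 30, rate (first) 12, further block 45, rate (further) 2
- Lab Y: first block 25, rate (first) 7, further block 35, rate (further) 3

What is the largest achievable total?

Rank every tier by rate: Lab S/first 25 > Lab J/first 16 > Lab G/first 12 > Lab S/second 11 > Lab J/second 10 > Lab Y/first 7 > Lab Y/second 3 > Lab G/second 2.
Lab S/first (25): +40 → 45 left.
Fill Lab J first block (10 at 16) → 35 left.
Lab G/first (12): +30 → 5 left.
Lab S/second: +5 of 15 at 11; pool empty.
Total = 25×40 + 16×10 + 12×30 + 11×5 = 1575.

1575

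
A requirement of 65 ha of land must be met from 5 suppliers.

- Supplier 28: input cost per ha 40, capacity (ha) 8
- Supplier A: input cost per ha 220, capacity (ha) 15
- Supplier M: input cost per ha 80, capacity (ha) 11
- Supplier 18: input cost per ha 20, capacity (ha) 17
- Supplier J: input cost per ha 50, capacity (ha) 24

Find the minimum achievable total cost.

3840

Use suppliers in increasing cost order.
Supplier 18 at 20: take all 17 ha ; 48 still needed.
Take 8 from Supplier 28 at 40 ; need 40 more.
Supplier J (50): use full 24 ; 16 ha to go.
Take 11 from Supplier M at 80 ; need 5 more.
Supplier A at 220: take 5 of its 15 ; requirement met.
Cost = 17×20 + 8×40 + 24×50 + 11×80 + 5×220 = 3840.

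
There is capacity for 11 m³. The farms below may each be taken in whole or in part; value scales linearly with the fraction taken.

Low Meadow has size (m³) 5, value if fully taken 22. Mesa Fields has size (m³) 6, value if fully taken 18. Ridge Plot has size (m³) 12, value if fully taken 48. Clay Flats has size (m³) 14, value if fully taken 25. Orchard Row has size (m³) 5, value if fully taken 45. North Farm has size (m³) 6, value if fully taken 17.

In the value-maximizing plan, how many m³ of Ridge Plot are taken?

1

Rank by value-to-size ratio: Orchard Row 45/5≈9, Low Meadow 22/5≈4.4, Ridge Plot 48/12≈4, Mesa Fields 18/6≈3, North Farm 17/6≈2.83, Clay Flats 25/14≈1.79.
Take all of Orchard Row (5 m³, value 45) — 6 m³ left.
Take all of Low Meadow (5 m³, value 22) — 1 m³ left.
1 m³ left: a 1/12 share of Ridge Plot gives 48×1/12 = 4.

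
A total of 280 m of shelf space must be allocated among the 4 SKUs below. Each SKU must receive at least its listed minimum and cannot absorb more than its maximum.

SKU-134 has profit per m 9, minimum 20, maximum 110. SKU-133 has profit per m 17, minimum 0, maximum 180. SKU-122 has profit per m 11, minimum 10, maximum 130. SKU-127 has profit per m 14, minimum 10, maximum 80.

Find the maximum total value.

Meeting every minimum uses 20+0+10+10 = 40 m, leaving 240.
Highest profit per m first: SKU-133 17 > SKU-127 14 > SKU-122 11 > SKU-134 9.
SKU-133 takes 180 more to reach its cap of 180 ; 60 left.
SKU-127 has room for 70 more but only 60 remain, so it gets 70.
Total = 9×20 + 17×180 + 11×10 + 14×70 = 4330.

4330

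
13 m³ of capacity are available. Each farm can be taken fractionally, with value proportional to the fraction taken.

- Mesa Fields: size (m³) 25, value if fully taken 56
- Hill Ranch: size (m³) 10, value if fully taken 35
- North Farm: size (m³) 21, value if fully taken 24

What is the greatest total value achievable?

41.72

Best value per unit of size first: Hill Ranch 35/10≈3.5, Mesa Fields 56/25≈2.24, North Farm 24/21≈1.14.
Hill Ranch: take in full, 10 m³ for value 35 → 3 left.
Only 3 m³ remain; take 3/25 of Mesa Fields for value 56×3/25 = 6.72.
Total value = 41.72.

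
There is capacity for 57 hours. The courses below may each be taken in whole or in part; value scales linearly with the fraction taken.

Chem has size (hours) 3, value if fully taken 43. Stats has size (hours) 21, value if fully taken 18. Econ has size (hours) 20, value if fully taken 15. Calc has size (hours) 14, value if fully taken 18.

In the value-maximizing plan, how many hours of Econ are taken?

Rank by value-to-size ratio: Chem 43/3≈14.3, Calc 18/14≈1.29, Stats 18/21≈0.857, Econ 15/20≈0.75.
All 3 hours of Chem fit (value 43) — 54 remain.
All 14 hours of Calc fit (value 18) — 40 remain.
Take all of Stats (21 hours, value 18) — 19 hours left.
Fill the last 19 hours with part of Econ: 19/20 of it earns 14.25.

19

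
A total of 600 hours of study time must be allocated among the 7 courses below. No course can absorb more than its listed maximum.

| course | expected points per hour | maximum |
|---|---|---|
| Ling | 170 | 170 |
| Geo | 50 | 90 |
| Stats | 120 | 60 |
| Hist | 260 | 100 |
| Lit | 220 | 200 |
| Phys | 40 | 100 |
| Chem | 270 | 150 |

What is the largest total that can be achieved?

Rank by expected points per hour: Chem 270 > Hist 260 > Lit 220 > Ling 170 > Stats 120 > Geo 50 > Phys 40.
Chem takes 150 to reach its cap of 150 ; 450 left.
Give Hist 100 to hit its cap of 100 ; 350 left.
Give Lit 200 to hit its cap of 200 ; 150 left.
Ling has room for 170 but only 150 remain, so it gets 150.
Total = 170×150 + 260×100 + 220×200 + 270×150 = 136000.

136000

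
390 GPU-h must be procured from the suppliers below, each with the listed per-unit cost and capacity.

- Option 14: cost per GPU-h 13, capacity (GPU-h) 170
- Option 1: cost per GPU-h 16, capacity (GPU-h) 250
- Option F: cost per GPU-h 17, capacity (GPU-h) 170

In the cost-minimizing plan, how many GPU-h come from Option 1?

Cheapest first:
Take 170 from Option 14 at 13 ; need 220 more.
Take 220 from Option 1 at 16 to finish.
Option F: unused.

220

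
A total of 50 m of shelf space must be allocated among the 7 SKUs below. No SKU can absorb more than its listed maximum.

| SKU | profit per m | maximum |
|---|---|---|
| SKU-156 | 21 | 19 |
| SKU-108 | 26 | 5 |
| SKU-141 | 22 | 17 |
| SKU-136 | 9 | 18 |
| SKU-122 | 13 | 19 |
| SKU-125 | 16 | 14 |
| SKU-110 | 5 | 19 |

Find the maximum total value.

1047

Rank by profit per m: SKU-108 26 > SKU-141 22 > SKU-156 21 > SKU-125 16 > SKU-122 13 > SKU-136 9 > SKU-110 5.
Give SKU-108 5 to hit its cap of 5 — 45 left.
SKU-141: +17 to 17 (cap) — 28 left.
SKU-156 takes 19 to reach its cap of 19 — 9 left.
SKU-125: +9 (room for 14) → 9. Pool exhausted.
Total = 21×19 + 26×5 + 22×17 + 16×9 = 1047.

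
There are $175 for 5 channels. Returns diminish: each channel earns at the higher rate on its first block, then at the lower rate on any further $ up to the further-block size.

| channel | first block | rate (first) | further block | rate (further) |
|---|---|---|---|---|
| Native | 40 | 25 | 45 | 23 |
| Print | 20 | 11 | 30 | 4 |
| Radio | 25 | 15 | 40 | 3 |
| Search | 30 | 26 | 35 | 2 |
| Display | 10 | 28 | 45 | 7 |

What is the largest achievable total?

3725

Order all 10 blocks by rate: Display/tier1 28 > Search/tier1 26 > Native/tier1 25 > Native/tier2 23 > Radio/tier1 15 > Print/tier1 11 > Display/tier2 7 > Print/tier2 4 > Radio/tier2 3 > Search/tier2 2.
Fill Display tier1 block (10 at 28) ; 165 left.
Search tier1 at 26: fill all 30 ; 135 left.
Native/tier1 (25): +40 ; 95 left.
Fill Native tier2 block (45 at 23) ; 50 left.
Radio/tier1 (15): +25 ; 25 left.
Print tier1 at 11: fill all 20 ; 5 left.
Display/tier2: +5 of 45 at 7; pool empty.
Total = 28×10 + 26×30 + 25×40 + 23×45 + 15×25 + 11×20 + 7×5 = 3725.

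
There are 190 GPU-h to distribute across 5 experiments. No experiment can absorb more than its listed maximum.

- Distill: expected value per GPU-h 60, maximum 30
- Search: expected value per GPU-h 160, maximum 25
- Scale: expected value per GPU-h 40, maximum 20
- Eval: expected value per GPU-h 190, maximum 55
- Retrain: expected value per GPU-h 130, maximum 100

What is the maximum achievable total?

28050

Order the experiments by expected value per GPU-h: Eval 190 > Search 160 > Retrain 130 > Distill 60 > Scale 40.
Eval: +55 to 55 (cap) — 135 left.
Search: +25 to 25 (cap) — 110 left.
Retrain: +100 to 100 (cap) — 10 left.
Distill has room for 30 but only 10 remain, so it gets 10.
Total = 60×10 + 160×25 + 190×55 + 130×100 = 28050.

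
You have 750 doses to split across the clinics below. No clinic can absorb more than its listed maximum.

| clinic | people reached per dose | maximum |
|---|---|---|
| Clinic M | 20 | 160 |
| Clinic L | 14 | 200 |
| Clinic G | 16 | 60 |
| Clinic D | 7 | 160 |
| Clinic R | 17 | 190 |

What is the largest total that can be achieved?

11170

Order the clinics by people reached per dose: Clinic M 20 > Clinic R 17 > Clinic G 16 > Clinic L 14 > Clinic D 7.
Clinic M takes 160 to reach its cap of 160 — 590 left.
Give Clinic R 190 to hit its cap of 190 — 400 left.
Clinic G: +60 to 60 (cap) — 340 left.
Clinic L: +200 to 200 (cap) — 140 left.
Only 140 left; Clinic D takes them to reach 140.
Total = 20×160 + 14×200 + 16×60 + 7×140 + 17×190 = 11170.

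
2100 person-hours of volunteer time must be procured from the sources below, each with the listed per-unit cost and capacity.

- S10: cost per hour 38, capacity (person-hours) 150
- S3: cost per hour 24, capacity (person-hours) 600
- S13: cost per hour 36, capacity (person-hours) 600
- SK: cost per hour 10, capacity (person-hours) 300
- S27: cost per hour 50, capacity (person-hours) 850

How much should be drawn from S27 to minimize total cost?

450

Use sources in increasing cost order.
SK (10): use full 300 — 1800 person-hours to go.
S3 (24): use full 600 — 1200 person-hours to go.
Take 600 from S13 at 36 — need 600 more.
Take 150 from S10 at 38 — need 450 more.
S27 (50): take the remaining 450 — done.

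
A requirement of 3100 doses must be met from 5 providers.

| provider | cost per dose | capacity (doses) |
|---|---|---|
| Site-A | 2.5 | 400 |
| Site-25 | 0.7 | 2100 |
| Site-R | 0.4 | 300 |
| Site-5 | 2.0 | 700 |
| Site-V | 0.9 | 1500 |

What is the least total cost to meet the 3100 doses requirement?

Fill from the cheapest provider first.
Site-R (0.4): use full 300 ; 2800 doses to go.
Site-25 at 0.7: take all 2100 doses ; 700 still needed.
Site-V (0.9): take the remaining 700 ; done.
Site-5, Site-A: unused.
Cost = 300×0.4 + 2100×0.7 + 700×0.9 = 2220.

2220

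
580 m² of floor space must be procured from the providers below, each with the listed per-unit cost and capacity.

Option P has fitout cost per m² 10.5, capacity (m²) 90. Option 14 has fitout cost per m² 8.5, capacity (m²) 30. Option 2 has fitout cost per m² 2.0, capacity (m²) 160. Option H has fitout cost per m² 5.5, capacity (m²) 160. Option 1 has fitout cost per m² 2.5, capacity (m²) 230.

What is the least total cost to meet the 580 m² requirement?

2030

Cheapest first:
Option 2 (2.0): use full 160 ; 420 m² to go.
Option 1 (2.5): use full 230 ; 190 m² to go.
Take 160 from Option H at 5.5 ; need 30 more.
Option 14 at 8.5: take all 30 m² ; 0 still needed.
Option P: unused.
Cost = 160×2.0 + 230×2.5 + 160×5.5 + 30×8.5 = 2030.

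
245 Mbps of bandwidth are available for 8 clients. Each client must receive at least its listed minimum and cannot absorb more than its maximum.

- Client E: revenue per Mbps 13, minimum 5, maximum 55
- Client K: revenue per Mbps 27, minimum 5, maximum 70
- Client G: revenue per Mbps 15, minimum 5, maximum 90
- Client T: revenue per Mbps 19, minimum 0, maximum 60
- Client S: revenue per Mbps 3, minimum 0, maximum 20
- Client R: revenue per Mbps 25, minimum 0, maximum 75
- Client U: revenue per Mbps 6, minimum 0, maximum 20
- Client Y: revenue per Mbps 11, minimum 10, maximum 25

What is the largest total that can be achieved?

5455

Meeting every minimum uses 5+5+5+0+0+0+0+10 = 25 Mbps, leaving 220.
Order the clients by revenue per Mbps: Client K 27 > Client R 25 > Client T 19 > Client G 15 > Client E 13 > Client Y 11 > Client U 6 > Client S 3.
Give Client K 65 more to hit its cap of 70 ; 155 left.
Give Client R 75 more to hit its cap of 75 ; 80 left.
Give Client T 60 more to hit its cap of 60 ; 20 left.
Client G has room for 85 more but only 20 remain, so it gets 25.
Total = 13×5 + 27×70 + 15×25 + 19×60 + 25×75 + 11×10 = 5455.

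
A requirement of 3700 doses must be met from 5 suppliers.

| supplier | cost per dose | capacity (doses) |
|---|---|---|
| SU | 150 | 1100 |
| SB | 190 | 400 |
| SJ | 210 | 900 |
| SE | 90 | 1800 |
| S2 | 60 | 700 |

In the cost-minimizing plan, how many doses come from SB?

100

Cheapest first:
Take 700 from S2 at 60 ; need 3000 more.
SE at 90: take all 1800 doses ; 1200 still needed.
Take 1100 from SU at 150 ; need 100 more.
SB (190): take the remaining 100 ; done.
SJ: unused.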